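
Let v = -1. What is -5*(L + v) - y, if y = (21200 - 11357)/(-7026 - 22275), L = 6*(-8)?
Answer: 2396196/9767 ≈ 245.34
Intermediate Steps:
L = -48
y = -3281/9767 (y = 9843/(-29301) = 9843*(-1/29301) = -3281/9767 ≈ -0.33593)
-5*(L + v) - y = -5*(-48 - 1) - 1*(-3281/9767) = -5*(-49) + 3281/9767 = 245 + 3281/9767 = 2396196/9767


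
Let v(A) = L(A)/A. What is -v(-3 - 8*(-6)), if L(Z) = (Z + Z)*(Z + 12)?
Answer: -114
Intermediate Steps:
L(Z) = 2*Z*(12 + Z) (L(Z) = (2*Z)*(12 + Z) = 2*Z*(12 + Z))
v(A) = 24 + 2*A (v(A) = (2*A*(12 + A))/A = 24 + 2*A)
-v(-3 - 8*(-6)) = -(24 + 2*(-3 - 8*(-6))) = -(24 + 2*(-3 + 48)) = -(24 + 2*45) = -(24 + 90) = -1*114 = -114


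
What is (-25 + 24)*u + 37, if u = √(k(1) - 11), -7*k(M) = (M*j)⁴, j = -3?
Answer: 37 - I*√1106/7 ≈ 37.0 - 4.7509*I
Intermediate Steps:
k(M) = -81*M⁴/7
u = I*√1106/7 (u = √(-81/7*1⁴ - 11) = √(-81/7*1 - 11) = √(-81/7 - 11) = √(-158/7) = I*√1106/7 ≈ 4.7509*I)
(-25 + 24)*u + 37 = (-25 + 24)*(I*√1106/7) + 37 = -I*√1106/7 + 37 = 37 - I*√1106/7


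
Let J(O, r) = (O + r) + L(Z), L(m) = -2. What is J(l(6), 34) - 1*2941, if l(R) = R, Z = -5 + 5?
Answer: -2903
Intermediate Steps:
Z = 0
J(O, r) = -2 + O + r (J(O, r) = (O + r) - 2 = -2 + O + r)
J(l(6), 34) - 1*2941 = (-2 + 6 + 34) - 1*2941 = 38 - 2941 = -2903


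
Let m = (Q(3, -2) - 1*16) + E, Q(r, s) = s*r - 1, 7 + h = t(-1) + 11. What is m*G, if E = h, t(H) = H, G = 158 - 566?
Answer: 8160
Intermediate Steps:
G = -408
h = 3 (h = -7 + (-1 + 11) = -7 + 10 = 3)
Q(r, s) = -1 + r*s (Q(r, s) = r*s - 1 = -1 + r*s)
E = 3
m = -20 (m = ((-1 + 3*(-2)) - 1*16) + 3 = ((-1 - 6) - 16) + 3 = (-7 - 16) + 3 = -23 + 3 = -20)
m*G = -20*(-408) = 8160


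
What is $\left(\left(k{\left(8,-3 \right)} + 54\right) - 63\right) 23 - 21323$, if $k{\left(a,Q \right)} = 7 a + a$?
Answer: $-20058$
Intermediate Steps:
$k{\left(a,Q \right)} = 8 a$
$\left(\left(k{\left(8,-3 \right)} + 54\right) - 63\right) 23 - 21323 = \left(\left(8 \cdot 8 + 54\right) - 63\right) 23 - 21323 = \left(\left(64 + 54\right) - 63\right) 23 - 21323 = \left(118 - 63\right) 23 - 21323 = 55 \cdot 23 - 21323 = 1265 - 21323 = -20058$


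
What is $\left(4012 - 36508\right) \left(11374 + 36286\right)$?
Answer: $-1548759360$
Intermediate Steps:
$\left(4012 - 36508\right) \left(11374 + 36286\right) = \left(-32496\right) 47660 = -1548759360$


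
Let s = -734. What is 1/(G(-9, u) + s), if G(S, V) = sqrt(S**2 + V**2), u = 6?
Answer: -734/538639 - 3*sqrt(13)/538639 ≈ -0.0013828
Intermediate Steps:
1/(G(-9, u) + s) = 1/(sqrt((-9)**2 + 6**2) - 734) = 1/(sqrt(81 + 36) - 734) = 1/(sqrt(117) - 734) = 1/(3*sqrt(13) - 734) = 1/(-734 + 3*sqrt(13))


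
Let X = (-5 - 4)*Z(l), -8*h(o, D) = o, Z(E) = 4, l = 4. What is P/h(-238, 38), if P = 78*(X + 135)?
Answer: 30888/119 ≈ 259.56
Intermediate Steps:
h(o, D) = -o/8
X = -36 (X = (-5 - 4)*4 = -9*4 = -36)
P = 7722 (P = 78*(-36 + 135) = 78*99 = 7722)
P/h(-238, 38) = 7722/((-1/8*(-238))) = 7722/(119/4) = 7722*(4/119) = 30888/119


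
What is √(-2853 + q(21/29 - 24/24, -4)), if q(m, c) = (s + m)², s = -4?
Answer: 7*I*√48653/29 ≈ 53.242*I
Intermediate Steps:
q(m, c) = (-4 + m)²
√(-2853 + q(21/29 - 24/24, -4)) = √(-2853 + (-4 + (21/29 - 24/24))²) = √(-2853 + (-4 + (21*(1/29) - 24*1/24))²) = √(-2853 + (-4 + (21/29 - 1))²) = √(-2853 + (-4 - 8/29)²) = √(-2853 + (-124/29)²) = √(-2853 + 15376/841) = √(-2383997/841) = 7*I*√48653/29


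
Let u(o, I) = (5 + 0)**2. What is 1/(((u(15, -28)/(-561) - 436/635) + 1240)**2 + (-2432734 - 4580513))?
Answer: -126903375225/695108134434482534 ≈ -1.8257e-7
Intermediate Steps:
u(o, I) = 25 (u(o, I) = 5**2 = 25)
1/(((u(15, -28)/(-561) - 436/635) + 1240)**2 + (-2432734 - 4580513)) = 1/(((25/(-561) - 436/635) + 1240)**2 + (-2432734 - 4580513)) = 1/(((25*(-1/561) - 436*1/635) + 1240)**2 - 7013247) = 1/(((-25/561 - 436/635) + 1240)**2 - 7013247) = 1/((-260471/356235 + 1240)**2 - 7013247) = 1/((441470929/356235)**2 - 7013247) = 1/(194896581152123041/126903375225 - 7013247) = 1/(-695108134434482534/126903375225) = -126903375225/695108134434482534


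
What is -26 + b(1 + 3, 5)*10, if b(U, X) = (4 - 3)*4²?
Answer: 134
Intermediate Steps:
b(U, X) = 16 (b(U, X) = 1*16 = 16)
-26 + b(1 + 3, 5)*10 = -26 + 16*10 = -26 + 160 = 134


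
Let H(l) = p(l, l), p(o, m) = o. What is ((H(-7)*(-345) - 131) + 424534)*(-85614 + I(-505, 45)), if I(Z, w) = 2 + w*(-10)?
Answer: -36732810716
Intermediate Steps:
H(l) = l
I(Z, w) = 2 - 10*w
((H(-7)*(-345) - 131) + 424534)*(-85614 + I(-505, 45)) = ((-7*(-345) - 131) + 424534)*(-85614 + (2 - 10*45)) = ((2415 - 131) + 424534)*(-85614 + (2 - 450)) = (2284 + 424534)*(-85614 - 448) = 426818*(-86062) = -36732810716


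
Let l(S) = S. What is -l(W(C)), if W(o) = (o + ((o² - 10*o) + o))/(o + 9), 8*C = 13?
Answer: 39/40 ≈ 0.97500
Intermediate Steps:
C = 13/8 (C = (⅛)*13 = 13/8 ≈ 1.6250)
W(o) = (o² - 8*o)/(9 + o) (W(o) = (o + (o² - 9*o))/(9 + o) = (o² - 8*o)/(9 + o))
-l(W(C)) = -13*(-8 + 13/8)/(8*(9 + 13/8)) = -13*(-51)/(8*85/8*8) = -13*8*(-51)/(8*85*8) = -1*(-39/40) = 39/40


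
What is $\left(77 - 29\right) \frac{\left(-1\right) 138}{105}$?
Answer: $- \frac{2208}{35} \approx -63.086$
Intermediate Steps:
$\left(77 - 29\right) \frac{\left(-1\right) 138}{105} = 48 \left(\left(-138\right) \frac{1}{105}\right) = 48 \left(- \frac{46}{35}\right) = - \frac{2208}{35}$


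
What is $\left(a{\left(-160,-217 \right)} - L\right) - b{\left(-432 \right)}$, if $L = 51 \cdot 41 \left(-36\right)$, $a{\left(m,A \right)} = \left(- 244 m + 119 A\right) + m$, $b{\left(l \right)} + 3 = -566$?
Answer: $88902$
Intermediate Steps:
$b{\left(l \right)} = -569$ ($b{\left(l \right)} = -3 - 566 = -569$)
$a{\left(m,A \right)} = - 243 m + 119 A$
$L = -75276$ ($L = 2091 \left(-36\right) = -75276$)
$\left(a{\left(-160,-217 \right)} - L\right) - b{\left(-432 \right)} = \left(\left(\left(-243\right) \left(-160\right) + 119 \left(-217\right)\right) - -75276\right) - -569 = \left(\left(38880 - 25823\right) + 75276\right) + 569 = \left(13057 + 75276\right) + 569 = 88333 + 569 = 88902$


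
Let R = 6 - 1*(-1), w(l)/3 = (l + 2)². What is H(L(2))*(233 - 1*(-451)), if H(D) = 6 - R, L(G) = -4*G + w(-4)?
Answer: -684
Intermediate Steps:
w(l) = 3*(2 + l)² (w(l) = 3*(l + 2)² = 3*(2 + l)²)
R = 7 (R = 6 + 1 = 7)
L(G) = 12 - 4*G (L(G) = -4*G + 3*(2 - 4)² = -4*G + 3*(-2)² = -4*G + 3*4 = -4*G + 12 = 12 - 4*G)
H(D) = -1 (H(D) = 6 - 1*7 = 6 - 7 = -1)
H(L(2))*(233 - 1*(-451)) = -(233 - 1*(-451)) = -(233 + 451) = -1*684 = -684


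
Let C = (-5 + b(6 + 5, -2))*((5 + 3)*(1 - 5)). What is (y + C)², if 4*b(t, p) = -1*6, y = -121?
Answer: 7569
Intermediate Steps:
b(t, p) = -3/2 (b(t, p) = (-1*6)/4 = (¼)*(-6) = -3/2)
C = 208 (C = (-5 - 3/2)*((5 + 3)*(1 - 5)) = -52*(-4) = -13/2*(-32) = 208)
(y + C)² = (-121 + 208)² = 87² = 7569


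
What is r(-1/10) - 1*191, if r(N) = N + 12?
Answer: -1791/10 ≈ -179.10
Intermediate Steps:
r(N) = 12 + N
r(-1/10) - 1*191 = (12 - 1/10) - 1*191 = (12 - 1*⅒) - 191 = (12 - ⅒) - 191 = 119/10 - 191 = -1791/10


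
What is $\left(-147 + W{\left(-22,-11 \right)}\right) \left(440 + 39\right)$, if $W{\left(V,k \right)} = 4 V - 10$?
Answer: $-117355$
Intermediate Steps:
$W{\left(V,k \right)} = -10 + 4 V$
$\left(-147 + W{\left(-22,-11 \right)}\right) \left(440 + 39\right) = \left(-147 + \left(-10 + 4 \left(-22\right)\right)\right) \left(440 + 39\right) = \left(-147 - 98\right) 479 = \left(-245\right) 479 = -117355$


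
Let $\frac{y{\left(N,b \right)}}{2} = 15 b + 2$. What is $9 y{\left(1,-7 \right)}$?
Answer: $-1854$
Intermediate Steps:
$y{\left(N,b \right)} = 4 + 30 b$ ($y{\left(N,b \right)} = 2 \left(15 b + 2\right) = 2 \left(2 + 15 b\right) = 4 + 30 b$)
$9 y{\left(1,-7 \right)} = 9 \left(4 + 30 \left(-7\right)\right) = 9 \left(4 - 210\right) = 9 \left(-206\right) = -1854$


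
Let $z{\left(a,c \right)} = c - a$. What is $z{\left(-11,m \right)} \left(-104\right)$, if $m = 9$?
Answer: $-2080$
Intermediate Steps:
$z{\left(-11,m \right)} \left(-104\right) = \left(9 - -11\right) \left(-104\right) = \left(9 + 11\right) \left(-104\right) = 20 \left(-104\right) = -2080$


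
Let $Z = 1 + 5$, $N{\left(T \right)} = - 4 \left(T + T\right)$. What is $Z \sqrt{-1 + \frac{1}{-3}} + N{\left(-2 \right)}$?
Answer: $16 + 4 i \sqrt{3} \approx 16.0 + 6.9282 i$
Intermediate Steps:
$N{\left(T \right)} = - 8 T$ ($N{\left(T \right)} = - 4 \cdot 2 T = - 8 T$)
$Z = 6$
$Z \sqrt{-1 + \frac{1}{-3}} + N{\left(-2 \right)} = 6 \sqrt{-1 + \frac{1}{-3}} - -16 = 6 \sqrt{-1 - \frac{1}{3}} + 16 = 6 \sqrt{- \frac{4}{3}} + 16 = 6 \frac{2 i \sqrt{3}}{3} + 16 = 4 i \sqrt{3} + 16 = 16 + 4 i \sqrt{3}$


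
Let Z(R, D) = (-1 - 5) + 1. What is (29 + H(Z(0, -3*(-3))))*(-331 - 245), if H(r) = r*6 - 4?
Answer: 2880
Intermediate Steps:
Z(R, D) = -5 (Z(R, D) = -6 + 1 = -5)
H(r) = -4 + 6*r (H(r) = 6*r - 4 = -4 + 6*r)
(29 + H(Z(0, -3*(-3))))*(-331 - 245) = (29 + (-4 + 6*(-5)))*(-331 - 245) = (29 + (-4 - 30))*(-576) = (29 - 34)*(-576) = -5*(-576) = 2880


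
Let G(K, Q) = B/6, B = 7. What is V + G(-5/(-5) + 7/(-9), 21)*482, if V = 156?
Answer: 2155/3 ≈ 718.33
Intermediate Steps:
G(K, Q) = 7/6
V + G(-5/(-5) + 7/(-9), 21)*482 = 156 + (7/6)*482 = 156 + 1687/3 = 2155/3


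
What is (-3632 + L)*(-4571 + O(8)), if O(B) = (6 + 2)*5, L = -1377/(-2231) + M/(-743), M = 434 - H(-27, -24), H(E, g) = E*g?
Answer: 1185747434667/72071 ≈ 1.6452e+7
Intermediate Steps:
M = -214 (M = 434 - (-27)*(-24) = 434 - 1*648 = 434 - 648 = -214)
L = 1500545/1657633 (L = -1377/(-2231) - 214/(-743) = -1377*(-1/2231) - 214*(-1/743) = 1377/2231 + 214/743 = 1500545/1657633 ≈ 0.90523)
O(B) = 40 (O(B) = 8*5 = 40)
(-3632 + L)*(-4571 + O(8)) = (-3632 + 1500545/1657633)*(-4571 + 40) = -6019022511/1657633*(-4531) = 1185747434667/72071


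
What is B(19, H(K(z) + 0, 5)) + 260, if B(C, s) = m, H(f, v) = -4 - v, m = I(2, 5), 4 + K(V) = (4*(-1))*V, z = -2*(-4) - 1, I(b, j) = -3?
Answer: 257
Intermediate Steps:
z = 7 (z = 8 - 1 = 7)
K(V) = -4 - 4*V (K(V) = -4 + (4*(-1))*V = -4 - 4*V)
m = -3
B(C, s) = -3
B(19, H(K(z) + 0, 5)) + 260 = -3 + 260 = 257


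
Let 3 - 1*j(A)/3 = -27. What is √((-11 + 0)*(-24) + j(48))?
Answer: √354 ≈ 18.815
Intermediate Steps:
j(A) = 90 (j(A) = 9 - 3*(-27) = 9 + 81 = 90)
√((-11 + 0)*(-24) + j(48)) = √((-11 + 0)*(-24) + 90) = √(-11*(-24) + 90) = √(264 + 90) = √354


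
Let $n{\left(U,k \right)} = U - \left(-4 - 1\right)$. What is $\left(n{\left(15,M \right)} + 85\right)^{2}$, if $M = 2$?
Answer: $11025$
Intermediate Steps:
$n{\left(U,k \right)} = 5 + U$ ($n{\left(U,k \right)} = U - \left(-4 - 1\right) = U - -5 = U + 5 = 5 + U$)
$\left(n{\left(15,M \right)} + 85\right)^{2} = \left(\left(5 + 15\right) + 85\right)^{2} = \left(20 + 85\right)^{2} = 105^{2} = 11025$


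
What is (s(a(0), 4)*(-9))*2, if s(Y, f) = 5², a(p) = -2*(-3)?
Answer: -450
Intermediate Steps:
a(p) = 6
s(Y, f) = 25
(s(a(0), 4)*(-9))*2 = (25*(-9))*2 = -225*2 = -450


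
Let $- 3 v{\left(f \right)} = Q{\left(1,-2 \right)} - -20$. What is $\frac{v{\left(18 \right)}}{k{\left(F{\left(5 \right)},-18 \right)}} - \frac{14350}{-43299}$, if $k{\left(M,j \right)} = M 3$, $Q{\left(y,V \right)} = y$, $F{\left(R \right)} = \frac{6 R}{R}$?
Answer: $- \frac{553}{9622} \approx -0.057472$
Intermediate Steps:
$F{\left(R \right)} = 6$
$v{\left(f \right)} = -7$ ($v{\left(f \right)} = - \frac{1 - -20}{3} = - \frac{1 + 20}{3} = \left(- \frac{1}{3}\right) 21 = -7$)
$k{\left(M,j \right)} = 3 M$
$\frac{v{\left(18 \right)}}{k{\left(F{\left(5 \right)},-18 \right)}} - \frac{14350}{-43299} = - \frac{7}{3 \cdot 6} - \frac{14350}{-43299} = - \frac{7}{18} - - \frac{14350}{43299} = \left(-7\right) \frac{1}{18} + \frac{14350}{43299} = - \frac{7}{18} + \frac{14350}{43299} = - \frac{553}{9622}$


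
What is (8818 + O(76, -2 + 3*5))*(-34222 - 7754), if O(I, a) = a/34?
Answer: -6292727100/17 ≈ -3.7016e+8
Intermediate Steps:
O(I, a) = a/34 (O(I, a) = a*(1/34) = a/34)
(8818 + O(76, -2 + 3*5))*(-34222 - 7754) = (8818 + (-2 + 3*5)/34)*(-34222 - 7754) = (8818 + (-2 + 15)/34)*(-41976) = (8818 + (1/34)*13)*(-41976) = (8818 + 13/34)*(-41976) = (299825/34)*(-41976) = -6292727100/17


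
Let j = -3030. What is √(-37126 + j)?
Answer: 2*I*√10039 ≈ 200.39*I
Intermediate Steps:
√(-37126 + j) = √(-37126 - 3030) = √(-40156) = 2*I*√10039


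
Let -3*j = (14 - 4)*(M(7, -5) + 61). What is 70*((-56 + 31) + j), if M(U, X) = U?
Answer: -52850/3 ≈ -17617.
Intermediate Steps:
j = -680/3 (j = -(14 - 4)*(7 + 61)/3 = -10*68/3 = -⅓*680 = -680/3 ≈ -226.67)
70*((-56 + 31) + j) = 70*((-56 + 31) - 680/3) = 70*(-25 - 680/3) = 70*(-755/3) = -52850/3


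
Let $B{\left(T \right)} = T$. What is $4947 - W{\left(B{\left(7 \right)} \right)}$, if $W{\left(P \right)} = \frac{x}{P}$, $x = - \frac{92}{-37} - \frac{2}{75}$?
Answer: $\frac{96088649}{19425} \approx 4946.6$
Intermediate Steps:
$x = \frac{6826}{2775}$ ($x = \left(-92\right) \left(- \frac{1}{37}\right) - \frac{2}{75} = \frac{92}{37} - \frac{2}{75} = \frac{6826}{2775} \approx 2.4598$)
$W{\left(P \right)} = \frac{6826}{2775 P}$
$4947 - W{\left(B{\left(7 \right)} \right)} = 4947 - \frac{6826}{2775 \cdot 7} = 4947 - \frac{6826}{2775} \cdot \frac{1}{7} = 4947 - \frac{6826}{19425} = \frac{96088649}{19425}$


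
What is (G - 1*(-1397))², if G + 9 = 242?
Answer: 2656900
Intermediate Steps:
G = 233 (G = -9 + 242 = 233)
(G - 1*(-1397))² = (233 - 1*(-1397))² = (233 + 1397)² = 1630² = 2656900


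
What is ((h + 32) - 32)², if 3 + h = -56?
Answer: 3481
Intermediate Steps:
h = -59 (h = -3 - 56 = -59)
((h + 32) - 32)² = ((-59 + 32) - 32)² = (-27 - 32)² = (-59)² = 3481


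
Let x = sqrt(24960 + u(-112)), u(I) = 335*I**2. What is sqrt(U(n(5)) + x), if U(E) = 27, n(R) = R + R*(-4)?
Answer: sqrt(27 + 40*sqrt(2642)) ≈ 45.640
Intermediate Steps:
n(R) = -3*R (n(R) = R - 4*R = -3*R)
x = 40*sqrt(2642) (x = sqrt(24960 + 335*(-112)**2) = sqrt(24960 + 335*12544) = sqrt(24960 + 4202240) = sqrt(4227200) = 40*sqrt(2642) ≈ 2056.0)
sqrt(U(n(5)) + x) = sqrt(27 + 40*sqrt(2642))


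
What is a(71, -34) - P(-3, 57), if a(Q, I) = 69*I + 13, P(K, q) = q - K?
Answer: -2393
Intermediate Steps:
a(Q, I) = 13 + 69*I
a(71, -34) - P(-3, 57) = (13 + 69*(-34)) - (57 - 1*(-3)) = (13 - 2346) - (57 + 3) = -2333 - 1*60 = -2333 - 60 = -2393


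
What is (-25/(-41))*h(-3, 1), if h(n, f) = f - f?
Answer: 0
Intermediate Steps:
h(n, f) = 0
(-25/(-41))*h(-3, 1) = -25/(-41)*0 = -25*(-1/41)*0 = (25/41)*0 = 0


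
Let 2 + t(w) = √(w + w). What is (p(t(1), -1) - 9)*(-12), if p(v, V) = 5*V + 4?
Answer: 120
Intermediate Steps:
t(w) = -2 + √2*√w (t(w) = -2 + √(w + w) = -2 + √(2*w) = -2 + √2*√w)
p(v, V) = 4 + 5*V
(p(t(1), -1) - 9)*(-12) = ((4 + 5*(-1)) - 9)*(-12) = ((4 - 5) - 9)*(-12) = (-1 - 9)*(-12) = -10*(-12) = 120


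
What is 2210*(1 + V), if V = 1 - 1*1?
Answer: 2210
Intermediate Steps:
V = 0 (V = 1 - 1 = 0)
2210*(1 + V) = 2210*(1 + 0) = 2210*1 = 2210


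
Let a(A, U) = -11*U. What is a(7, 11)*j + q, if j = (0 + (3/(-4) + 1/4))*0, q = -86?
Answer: -86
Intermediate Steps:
j = 0 (j = (0 + (3*(-1/4) + 1*(1/4)))*0 = (0 + (-3/4 + 1/4))*0 = (0 - 1/2)*0 = -1/2*0 = 0)
a(7, 11)*j + q = -11*11*0 - 86 = -121*0 - 86 = 0 - 86 = -86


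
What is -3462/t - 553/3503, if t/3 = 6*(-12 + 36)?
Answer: -2061047/252216 ≈ -8.1718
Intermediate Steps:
t = 432 (t = 3*(6*(-12 + 36)) = 3*(6*24) = 3*144 = 432)
-3462/t - 553/3503 = -3462/432 - 553/3503 = -3462*1/432 - 553*1/3503 = -577/72 - 553/3503 = -2061047/252216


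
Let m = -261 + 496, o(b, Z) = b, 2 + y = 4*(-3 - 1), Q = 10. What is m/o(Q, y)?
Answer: 47/2 ≈ 23.500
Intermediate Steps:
y = -18 (y = -2 + 4*(-3 - 1) = -2 + 4*(-4) = -2 - 16 = -18)
m = 235
m/o(Q, y) = 235/10 = 235*(⅒) = 47/2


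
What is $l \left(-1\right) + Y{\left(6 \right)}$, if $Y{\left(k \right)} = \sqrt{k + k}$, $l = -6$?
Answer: $6 + 2 \sqrt{3} \approx 9.4641$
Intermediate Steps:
$Y{\left(k \right)} = \sqrt{2} \sqrt{k}$ ($Y{\left(k \right)} = \sqrt{2 k} = \sqrt{2} \sqrt{k}$)
$l \left(-1\right) + Y{\left(6 \right)} = \left(-6\right) \left(-1\right) + \sqrt{2} \sqrt{6} = 6 + 2 \sqrt{3}$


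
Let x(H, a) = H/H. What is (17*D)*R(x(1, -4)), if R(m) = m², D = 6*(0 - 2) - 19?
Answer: -527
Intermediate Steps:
x(H, a) = 1
D = -31 (D = 6*(-2) - 19 = -12 - 19 = -31)
(17*D)*R(x(1, -4)) = (17*(-31))*1² = -527*1 = -527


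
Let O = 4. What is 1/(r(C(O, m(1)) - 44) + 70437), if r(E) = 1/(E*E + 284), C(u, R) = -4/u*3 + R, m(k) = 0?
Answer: 2493/175599442 ≈ 1.4197e-5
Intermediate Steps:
C(u, R) = R - 12/u (C(u, R) = -12/u + R = R - 12/u)
r(E) = 1/(284 + E²) (r(E) = 1/(E² + 284) = 1/(284 + E²))
1/(r(C(O, m(1)) - 44) + 70437) = 1/(1/(284 + ((0 - 12/4) - 44)²) + 70437) = 1/(1/(284 + ((0 - 12*¼) - 44)²) + 70437) = 1/(1/(284 + ((0 - 3) - 44)²) + 70437) = 1/(1/(284 + (-3 - 44)²) + 70437) = 1/(1/(284 + (-47)²) + 70437) = 1/(1/(284 + 2209) + 70437) = 1/(1/2493 + 70437) = 1/(175599442/2493) = 2493/175599442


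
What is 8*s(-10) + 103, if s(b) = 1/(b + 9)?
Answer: 95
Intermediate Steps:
s(b) = 1/(9 + b)
8*s(-10) + 103 = 8/(9 - 10) + 103 = 8/(-1) + 103 = 8*(-1) + 103 = -8 + 103 = 95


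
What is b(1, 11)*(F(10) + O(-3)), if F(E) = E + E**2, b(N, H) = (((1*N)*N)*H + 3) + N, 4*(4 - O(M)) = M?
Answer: 6885/4 ≈ 1721.3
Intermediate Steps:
O(M) = 4 - M/4
b(N, H) = 3 + N + H*N**2 (b(N, H) = ((N*N)*H + 3) + N = (N**2*H + 3) + N = (H*N**2 + 3) + N = (3 + H*N**2) + N = 3 + N + H*N**2)
b(1, 11)*(F(10) + O(-3)) = (3 + 1 + 11*1**2)*(10*(1 + 10) + (4 - 1/4*(-3))) = (3 + 1 + 11*1)*(10*11 + (4 + 3/4)) = (3 + 1 + 11)*(110 + 19/4) = 15*(459/4) = 6885/4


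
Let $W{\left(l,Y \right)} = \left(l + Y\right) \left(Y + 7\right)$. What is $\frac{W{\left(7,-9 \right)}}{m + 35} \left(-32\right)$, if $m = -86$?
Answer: $\frac{128}{51} \approx 2.5098$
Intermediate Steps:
$W{\left(l,Y \right)} = \left(7 + Y\right) \left(Y + l\right)$ ($W{\left(l,Y \right)} = \left(Y + l\right) \left(7 + Y\right) = \left(7 + Y\right) \left(Y + l\right)$)
$\frac{W{\left(7,-9 \right)}}{m + 35} \left(-32\right) = \frac{\left(-9\right)^{2} + 7 \left(-9\right) + 7 \cdot 7 - 63}{-86 + 35} \left(-32\right) = \frac{81 - 63 + 49 - 63}{-51} \left(-32\right) = 4 \left(- \frac{1}{51}\right) \left(-32\right) = \left(- \frac{4}{51}\right) \left(-32\right) = \frac{128}{51}$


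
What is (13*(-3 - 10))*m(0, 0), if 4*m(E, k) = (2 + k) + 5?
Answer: -1183/4 ≈ -295.75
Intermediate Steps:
m(E, k) = 7/4 + k/4 (m(E, k) = ((2 + k) + 5)/4 = (7 + k)/4 = 7/4 + k/4)
(13*(-3 - 10))*m(0, 0) = (13*(-3 - 10))*(7/4 + (1/4)*0) = (13*(-13))*(7/4 + 0) = -169*7/4 = -1183/4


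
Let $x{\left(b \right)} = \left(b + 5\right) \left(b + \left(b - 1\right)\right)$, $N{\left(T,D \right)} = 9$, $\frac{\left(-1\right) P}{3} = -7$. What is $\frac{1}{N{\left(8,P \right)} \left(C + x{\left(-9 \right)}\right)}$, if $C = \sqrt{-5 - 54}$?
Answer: $\frac{76}{52515} - \frac{i \sqrt{59}}{52515} \approx 0.0014472 - 0.00014627 i$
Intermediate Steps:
$P = 21$ ($P = \left(-3\right) \left(-7\right) = 21$)
$x{\left(b \right)} = \left(-1 + 2 b\right) \left(5 + b\right)$ ($x{\left(b \right)} = \left(5 + b\right) \left(b + \left(-1 + b\right)\right) = \left(5 + b\right) \left(-1 + 2 b\right) = \left(-1 + 2 b\right) \left(5 + b\right)$)
$C = i \sqrt{59}$ ($C = \sqrt{-59} = i \sqrt{59} \approx 7.6811 i$)
$\frac{1}{N{\left(8,P \right)} \left(C + x{\left(-9 \right)}\right)} = \frac{1}{9 \left(i \sqrt{59} + \left(-5 + 2 \left(-9\right)^{2} + 9 \left(-9\right)\right)\right)} = \frac{1}{9 \left(i \sqrt{59} - -76\right)} = \frac{1}{9 \left(i \sqrt{59} + 76\right)} = \frac{1}{9 \left(76 + i \sqrt{59}\right)} = \frac{1}{684 + 9 i \sqrt{59}}$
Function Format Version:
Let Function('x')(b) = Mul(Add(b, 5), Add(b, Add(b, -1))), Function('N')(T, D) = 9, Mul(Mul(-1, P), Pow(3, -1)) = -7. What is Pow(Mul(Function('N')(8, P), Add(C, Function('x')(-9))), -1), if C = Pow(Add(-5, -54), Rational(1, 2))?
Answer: Add(Rational(76, 52515), Mul(Rational(-1, 52515), I, Pow(59, Rational(1, 2)))) ≈ Add(0.0014472, Mul(-0.00014627, I))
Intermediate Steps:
P = 21 (P = Mul(-3, -7) = 21)
Function('x')(b) = Mul(Add(-1, Mul(2, b)), Add(5, b)) (Function('x')(b) = Mul(Add(5, b), Add(b, Add(-1, b))) = Mul(Add(5, b), Add(-1, Mul(2, b))) = Mul(Add(-1, Mul(2, b)), Add(5, b)))
C = Mul(I, Pow(59, Rational(1, 2))) (C = Pow(-59, Rational(1, 2)) = Mul(I, Pow(59, Rational(1, 2))) ≈ Mul(7.6811, I))
Pow(Mul(Function('N')(8, P), Add(C, Function('x')(-9))), -1) = Pow(Mul(9, Add(Mul(I, Pow(59, Rational(1, 2))), Add(-5, Mul(2, Pow(-9, 2)), Mul(9, -9)))), -1) = Pow(Mul(9, Add(Mul(I, Pow(59, Rational(1, 2))), Add(-5, Mul(2, 81), -81))), -1) = Pow(Mul(9, Add(Mul(I, Pow(59, Rational(1, 2))), Add(-5, 162, -81))), -1) = Pow(Mul(9, Add(Mul(I, Pow(59, Rational(1, 2))), 76)), -1) = Pow(Mul(9, Add(76, Mul(I, Pow(59, Rational(1, 2))))), -1) = Pow(Add(684, Mul(9, I, Pow(59, Rational(1, 2)))), -1)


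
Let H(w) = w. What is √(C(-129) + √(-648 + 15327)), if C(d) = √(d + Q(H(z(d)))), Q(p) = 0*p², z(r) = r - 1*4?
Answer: √(3*√1631 + I*√129) ≈ 11.019 + 0.51537*I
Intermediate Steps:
z(r) = -4 + r (z(r) = r - 4 = -4 + r)
Q(p) = 0
C(d) = √d (C(d) = √(d + 0) = √d)
√(C(-129) + √(-648 + 15327)) = √(√(-129) + √(-648 + 15327)) = √(I*√129 + √14679) = √(I*√129 + 3*√1631) = √(3*√1631 + I*√129)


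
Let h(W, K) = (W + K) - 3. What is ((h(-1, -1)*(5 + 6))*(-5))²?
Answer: 75625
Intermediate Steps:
h(W, K) = -3 + K + W (h(W, K) = (K + W) - 3 = -3 + K + W)
((h(-1, -1)*(5 + 6))*(-5))² = (((-3 - 1 - 1)*(5 + 6))*(-5))² = (-5*11*(-5))² = (-55*(-5))² = 275² = 75625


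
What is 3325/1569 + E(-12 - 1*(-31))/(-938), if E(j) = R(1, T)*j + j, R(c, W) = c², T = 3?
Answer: 1529614/735861 ≈ 2.0787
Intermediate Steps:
E(j) = 2*j (E(j) = 1²*j + j = 1*j + j = j + j = 2*j)
3325/1569 + E(-12 - 1*(-31))/(-938) = 3325/1569 + (2*(-12 - 1*(-31)))/(-938) = 3325*(1/1569) + (2*(-12 + 31))*(-1/938) = 3325/1569 + (2*19)*(-1/938) = 3325/1569 + 38*(-1/938) = 3325/1569 - 19/469 = 1529614/735861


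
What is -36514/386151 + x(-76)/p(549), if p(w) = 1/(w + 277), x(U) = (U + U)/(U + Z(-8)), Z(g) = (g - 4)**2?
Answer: -12121128326/6564567 ≈ -1846.4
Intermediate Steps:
Z(g) = (-4 + g)**2
x(U) = 2*U/(144 + U) (x(U) = (U + U)/(U + (-4 - 8)**2) = (2*U)/(U + (-12)**2) = (2*U)/(U + 144) = (2*U)/(144 + U) = 2*U/(144 + U))
p(w) = 1/(277 + w)
-36514/386151 + x(-76)/p(549) = -36514/386151 + (2*(-76)/(144 - 76))/(1/(277 + 549)) = -36514*1/386151 + (2*(-76)/68)/(1/826) = -36514/386151 + (2*(-76)*(1/68))/(1/826) = -36514/386151 - 38/17*826 = -36514/386151 - 31388/17 = -12121128326/6564567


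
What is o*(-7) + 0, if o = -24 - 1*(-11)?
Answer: 91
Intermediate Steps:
o = -13 (o = -24 + 11 = -13)
o*(-7) + 0 = -13*(-7) + 0 = 91 + 0 = 91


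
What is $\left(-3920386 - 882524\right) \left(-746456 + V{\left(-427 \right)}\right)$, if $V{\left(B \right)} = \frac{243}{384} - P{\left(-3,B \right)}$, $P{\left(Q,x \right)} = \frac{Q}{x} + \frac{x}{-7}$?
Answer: $\frac{13997600543438685}{3904} \approx 3.5855 \cdot 10^{12}$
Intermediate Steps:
$P{\left(Q,x \right)} = - \frac{x}{7} + \frac{Q}{x}$ ($P{\left(Q,x \right)} = \frac{Q}{x} + x \left(- \frac{1}{7}\right) = \frac{Q}{x} - \frac{x}{7} = - \frac{x}{7} + \frac{Q}{x}$)
$V{\left(B \right)} = \frac{81}{128} + \frac{3}{B} + \frac{B}{7}$ ($V{\left(B \right)} = \frac{243}{384} - \left(- \frac{B}{7} - \frac{3}{B}\right) = 243 \cdot \frac{1}{384} - \left(- \frac{3}{B} - \frac{B}{7}\right) = \frac{81}{128} + \left(\frac{3}{B} + \frac{B}{7}\right) = \frac{81}{128} + \frac{3}{B} + \frac{B}{7}$)
$\left(-3920386 - 882524\right) \left(-746456 + V{\left(-427 \right)}\right) = \left(-3920386 - 882524\right) \left(-746456 + \left(\frac{81}{128} + \frac{3}{-427} + \frac{1}{7} \left(-427\right)\right)\right) = - 4802910 \left(-746456 + \left(\frac{81}{128} + 3 \left(- \frac{1}{427}\right) - 61\right)\right) = - 4802910 \left(-746456 - \frac{3299813}{54656}\right) = \left(-4802910\right) \left(- \frac{40801598949}{54656}\right) = \frac{13997600543438685}{3904}$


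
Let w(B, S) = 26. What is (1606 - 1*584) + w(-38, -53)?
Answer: 1048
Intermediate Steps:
(1606 - 1*584) + w(-38, -53) = (1606 - 1*584) + 26 = (1606 - 584) + 26 = 1022 + 26 = 1048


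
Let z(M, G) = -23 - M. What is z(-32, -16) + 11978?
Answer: 11987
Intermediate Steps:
z(-32, -16) + 11978 = (-23 - 1*(-32)) + 11978 = (-23 + 32) + 11978 = 9 + 11978 = 11987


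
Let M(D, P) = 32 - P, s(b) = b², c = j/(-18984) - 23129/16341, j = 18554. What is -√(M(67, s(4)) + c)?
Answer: -√1010411298918931/8617154 ≈ -3.6888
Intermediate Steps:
c = -41237325/17234308 (c = 18554/(-18984) - 23129/16341 = 18554*(-1/18984) - 23129*1/16341 = -9277/9492 - 23129/16341 = -41237325/17234308 ≈ -2.3927)
-√(M(67, s(4)) + c) = -√((32 - 1*4²) - 41237325/17234308) = -√((32 - 1*16) - 41237325/17234308) = -√((32 - 16) - 41237325/17234308) = -√(16 - 41237325/17234308) = -√(234511603/17234308) = -√1010411298918931/8617154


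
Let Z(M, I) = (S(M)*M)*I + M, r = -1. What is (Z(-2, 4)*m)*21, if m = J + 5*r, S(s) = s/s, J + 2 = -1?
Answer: 1680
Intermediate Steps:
J = -3 (J = -2 - 1 = -3)
S(s) = 1
m = -8 (m = -3 + 5*(-1) = -3 - 5 = -8)
Z(M, I) = M + I*M (Z(M, I) = (1*M)*I + M = M*I + M = I*M + M = M + I*M)
(Z(-2, 4)*m)*21 = (-2*(1 + 4)*(-8))*21 = (-2*5*(-8))*21 = -10*(-8)*21 = 80*21 = 1680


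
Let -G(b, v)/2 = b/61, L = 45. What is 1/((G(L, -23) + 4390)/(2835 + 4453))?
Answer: 111142/66925 ≈ 1.6607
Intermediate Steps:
G(b, v) = -2*b/61
1/((G(L, -23) + 4390)/(2835 + 4453)) = 1/((-2/61*45 + 4390)/(2835 + 4453)) = 1/((-90/61 + 4390)/7288) = 1/((267700/61)*(1/7288)) = 1/(66925/111142) = 111142/66925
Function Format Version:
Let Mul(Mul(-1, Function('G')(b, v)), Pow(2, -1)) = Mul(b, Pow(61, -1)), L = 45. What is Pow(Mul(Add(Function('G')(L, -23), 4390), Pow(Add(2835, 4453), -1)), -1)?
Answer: Rational(111142, 66925) ≈ 1.6607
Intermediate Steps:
Function('G')(b, v) = Mul(Rational(-2, 61), b) (Function('G')(b, v) = Mul(-2, Mul(b, Pow(61, -1))) = Mul(-2, Mul(b, Rational(1, 61))) = Mul(-2, Mul(Rational(1, 61), b)) = Mul(Rational(-2, 61), b))
Pow(Mul(Add(Function('G')(L, -23), 4390), Pow(Add(2835, 4453), -1)), -1) = Pow(Mul(Add(Mul(Rational(-2, 61), 45), 4390), Pow(Add(2835, 4453), -1)), -1) = Pow(Mul(Add(Rational(-90, 61), 4390), Pow(7288, -1)), -1) = Pow(Mul(Rational(267700, 61), Rational(1, 7288)), -1) = Pow(Rational(66925, 111142), -1) = Rational(111142, 66925)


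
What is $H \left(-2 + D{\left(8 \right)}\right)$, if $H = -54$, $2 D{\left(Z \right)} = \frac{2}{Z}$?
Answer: $\frac{405}{4} \approx 101.25$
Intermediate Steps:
$D{\left(Z \right)} = \frac{1}{Z}$ ($D{\left(Z \right)} = \frac{2 \frac{1}{Z}}{2} = \frac{1}{Z}$)
$H \left(-2 + D{\left(8 \right)}\right) = - 54 \left(-2 + \frac{1}{8}\right) = \left(-54\right) \left(- \frac{15}{8}\right) = \frac{405}{4}$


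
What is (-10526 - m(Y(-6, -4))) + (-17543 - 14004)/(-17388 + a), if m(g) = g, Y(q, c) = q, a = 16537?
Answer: -8920973/851 ≈ -10483.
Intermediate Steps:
(-10526 - m(Y(-6, -4))) + (-17543 - 14004)/(-17388 + a) = (-10526 - 1*(-6)) + (-17543 - 14004)/(-17388 + 16537) = (-10526 + 6) - 31547/(-851) = -10520 - 31547*(-1/851) = -10520 + 31547/851 = -8920973/851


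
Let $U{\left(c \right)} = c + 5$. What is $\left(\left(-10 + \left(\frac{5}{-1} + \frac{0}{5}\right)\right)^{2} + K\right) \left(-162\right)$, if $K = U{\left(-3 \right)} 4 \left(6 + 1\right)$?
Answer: $-45522$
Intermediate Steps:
$U{\left(c \right)} = 5 + c$
$K = 56$ ($K = \left(5 - 3\right) 4 \left(6 + 1\right) = 2 \cdot 4 \cdot 7 = 2 \cdot 28 = 56$)
$\left(\left(-10 + \left(\frac{5}{-1} + \frac{0}{5}\right)\right)^{2} + K\right) \left(-162\right) = \left(\left(-10 + \left(\frac{5}{-1} + \frac{0}{5}\right)\right)^{2} + 56\right) \left(-162\right) = \left(\left(-10 + \left(5 \left(-1\right) + 0 \cdot \frac{1}{5}\right)\right)^{2} + 56\right) \left(-162\right) = \left(\left(-10 + \left(-5 + 0\right)\right)^{2} + 56\right) \left(-162\right) = \left(\left(-10 - 5\right)^{2} + 56\right) \left(-162\right) = \left(\left(-15\right)^{2} + 56\right) \left(-162\right) = \left(225 + 56\right) \left(-162\right) = 281 \left(-162\right) = -45522$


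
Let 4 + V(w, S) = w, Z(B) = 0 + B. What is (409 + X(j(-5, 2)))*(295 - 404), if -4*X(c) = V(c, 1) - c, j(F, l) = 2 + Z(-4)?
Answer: -44690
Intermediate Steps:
Z(B) = B
V(w, S) = -4 + w
j(F, l) = -2 (j(F, l) = 2 - 4 = -2)
X(c) = 1 (X(c) = -((-4 + c) - c)/4 = -¼*(-4) = 1)
(409 + X(j(-5, 2)))*(295 - 404) = (409 + 1)*(295 - 404) = 410*(-109) = -44690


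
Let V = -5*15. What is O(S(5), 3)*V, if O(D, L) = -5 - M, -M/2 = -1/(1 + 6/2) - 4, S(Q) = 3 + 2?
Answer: 2025/2 ≈ 1012.5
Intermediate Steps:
S(Q) = 5
M = 17/2 (M = -2*(-1/(1 + 6/2) - 4) = -2*(-1/(1 + 6*(½)) - 4) = -2*(-1/(1 + 3) - 4) = -2*(-1/4 - 4) = -2*(-1*¼ - 4) = -2*(-¼ - 4) = -2*(-17/4) = 17/2 ≈ 8.5000)
V = -75
O(D, L) = -27/2 (O(D, L) = -5 - 1*17/2 = -5 - 17/2 = -27/2)
O(S(5), 3)*V = -27/2*(-75) = 2025/2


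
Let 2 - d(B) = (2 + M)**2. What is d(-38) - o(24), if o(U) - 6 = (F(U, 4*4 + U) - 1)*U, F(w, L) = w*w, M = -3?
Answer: -13805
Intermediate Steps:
d(B) = 1 (d(B) = 2 - (2 - 3)**2 = 2 - 1*(-1)**2 = 2 - 1*1 = 2 - 1 = 1)
F(w, L) = w**2
o(U) = 6 + U*(-1 + U**2) (o(U) = 6 + (U**2 - 1)*U = 6 + (-1 + U**2)*U = 6 + U*(-1 + U**2))
d(-38) - o(24) = 1 - (6 + 24**3 - 1*24) = 1 - (6 + 13824 - 24) = 1 - 1*13806 = 1 - 13806 = -13805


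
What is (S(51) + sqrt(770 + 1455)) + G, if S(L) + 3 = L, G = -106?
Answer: -58 + 5*sqrt(89) ≈ -10.830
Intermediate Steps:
S(L) = -3 + L
(S(51) + sqrt(770 + 1455)) + G = ((-3 + 51) + sqrt(770 + 1455)) - 106 = (48 + sqrt(2225)) - 106 = (48 + 5*sqrt(89)) - 106 = -58 + 5*sqrt(89)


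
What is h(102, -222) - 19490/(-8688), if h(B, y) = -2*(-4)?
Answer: 44497/4344 ≈ 10.243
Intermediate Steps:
h(B, y) = 8
h(102, -222) - 19490/(-8688) = 8 - 19490/(-8688) = 8 - 19490*(-1/8688) = 8 + 9745/4344 = 44497/4344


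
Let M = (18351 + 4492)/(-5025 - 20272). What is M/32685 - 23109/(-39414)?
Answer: 6368790212501/10862924662410 ≈ 0.58629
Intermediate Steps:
M = -22843/25297 (M = 22843/(-25297) = 22843*(-1/25297) = -22843/25297 ≈ -0.90299)
M/32685 - 23109/(-39414) = -22843/25297/32685 - 23109/(-39414) = -22843/25297*1/32685 - 23109*(-1/39414) = -22843/826832445 + 7703/13138 = 6368790212501/10862924662410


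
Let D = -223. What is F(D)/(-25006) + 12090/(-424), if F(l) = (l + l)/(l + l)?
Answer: -75580741/2650636 ≈ -28.514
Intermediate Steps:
F(l) = 1 (F(l) = (2*l)/((2*l)) = (2*l)*(1/(2*l)) = 1)
F(D)/(-25006) + 12090/(-424) = 1/(-25006) + 12090/(-424) = 1*(-1/25006) + 12090*(-1/424) = -1/25006 - 6045/212 = -75580741/2650636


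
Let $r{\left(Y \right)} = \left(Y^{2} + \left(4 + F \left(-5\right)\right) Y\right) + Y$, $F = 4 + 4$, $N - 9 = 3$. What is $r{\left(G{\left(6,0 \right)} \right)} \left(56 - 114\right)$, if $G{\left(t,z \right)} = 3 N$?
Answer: $-2088$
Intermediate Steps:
$N = 12$ ($N = 9 + 3 = 12$)
$F = 8$
$G{\left(t,z \right)} = 36$ ($G{\left(t,z \right)} = 3 \cdot 12 = 36$)
$r{\left(Y \right)} = Y^{2} - 35 Y$ ($r{\left(Y \right)} = \left(Y^{2} + \left(4 + 8 \left(-5\right)\right) Y\right) + Y = \left(Y^{2} + \left(4 - 40\right) Y\right) + Y = \left(Y^{2} - 36 Y\right) + Y = Y^{2} - 35 Y$)
$r{\left(G{\left(6,0 \right)} \right)} \left(56 - 114\right) = 36 \left(-35 + 36\right) \left(56 - 114\right) = 36 \cdot 1 \left(-58\right) = 36 \left(-58\right) = -2088$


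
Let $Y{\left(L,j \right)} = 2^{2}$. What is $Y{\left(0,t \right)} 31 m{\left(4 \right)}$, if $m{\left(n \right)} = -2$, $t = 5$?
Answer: $-248$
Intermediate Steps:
$Y{\left(L,j \right)} = 4$
$Y{\left(0,t \right)} 31 m{\left(4 \right)} = 4 \cdot 31 \left(-2\right) = 124 \left(-2\right) = -248$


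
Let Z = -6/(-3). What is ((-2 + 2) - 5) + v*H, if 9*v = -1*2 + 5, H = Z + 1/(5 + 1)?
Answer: -77/18 ≈ -4.2778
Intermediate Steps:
Z = 2 (Z = -6*(-1/3) = 2)
H = 13/6 (H = 2 + 1/(5 + 1) = 2 + 1/6 = 13/6 ≈ 2.1667)
v = 1/3 (v = (-1*2 + 5)/9 = (-2 + 5)/9 = (1/9)*3 = 1/3 ≈ 0.33333)
((-2 + 2) - 5) + v*H = ((-2 + 2) - 5) + (1/3)*(13/6) = (0 - 5) + 13/18 = -5 + 13/18 = -77/18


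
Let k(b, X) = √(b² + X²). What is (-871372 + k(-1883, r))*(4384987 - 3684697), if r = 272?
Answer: -610213097880 + 700290*√3619673 ≈ -6.0888e+11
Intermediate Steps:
k(b, X) = √(X² + b²)
(-871372 + k(-1883, r))*(4384987 - 3684697) = (-871372 + √(272² + (-1883)²))*(4384987 - 3684697) = (-871372 + √(73984 + 3545689))*700290 = (-871372 + √3619673)*700290 = -610213097880 + 700290*√3619673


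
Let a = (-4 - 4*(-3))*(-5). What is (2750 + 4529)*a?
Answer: -291160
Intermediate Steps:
a = -40 (a = (-4 + 12)*(-5) = 8*(-5) = -40)
(2750 + 4529)*a = (2750 + 4529)*(-40) = 7279*(-40) = -291160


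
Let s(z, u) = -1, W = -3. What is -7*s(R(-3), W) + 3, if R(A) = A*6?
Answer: 10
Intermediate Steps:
R(A) = 6*A
-7*s(R(-3), W) + 3 = -7*(-1) + 3 = 7 + 3 = 10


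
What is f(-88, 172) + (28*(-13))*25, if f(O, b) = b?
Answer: -8928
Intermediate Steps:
f(-88, 172) + (28*(-13))*25 = 172 + (28*(-13))*25 = 172 - 364*25 = 172 - 9100 = -8928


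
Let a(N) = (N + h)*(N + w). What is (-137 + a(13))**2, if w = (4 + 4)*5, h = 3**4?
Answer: 23474025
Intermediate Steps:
h = 81
w = 40 (w = 8*5 = 40)
a(N) = (40 + N)*(81 + N) (a(N) = (N + 81)*(N + 40) = (81 + N)*(40 + N) = (40 + N)*(81 + N))
(-137 + a(13))**2 = (-137 + (3240 + 13**2 + 121*13))**2 = (-137 + (3240 + 169 + 1573))**2 = (-137 + 4982)**2 = 4845**2 = 23474025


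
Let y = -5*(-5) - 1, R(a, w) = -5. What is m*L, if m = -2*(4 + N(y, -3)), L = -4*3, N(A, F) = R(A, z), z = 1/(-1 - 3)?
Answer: -24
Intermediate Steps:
z = -¼ (z = 1/(-4) = -¼ ≈ -0.25000)
y = 24 (y = 25 - 1 = 24)
N(A, F) = -5
L = -12
m = 2 (m = -2*(4 - 5) = -2*(-1) = 2)
m*L = 2*(-12) = -24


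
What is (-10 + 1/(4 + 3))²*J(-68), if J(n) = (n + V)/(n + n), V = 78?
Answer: -23805/3332 ≈ -7.1444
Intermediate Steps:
J(n) = (78 + n)/(2*n) (J(n) = (n + 78)/(n + n) = (78 + n)/((2*n)) = (78 + n)*(1/(2*n)) = (78 + n)/(2*n))
(-10 + 1/(4 + 3))²*J(-68) = (-10 + 1/(4 + 3))²*((½)*(78 - 68)/(-68)) = (-10 + 1/7)²*((½)*(-1/68)*10) = (-10 + ⅐)²*(-5/68) = (-69/7)²*(-5/68) = (4761/49)*(-5/68) = -23805/3332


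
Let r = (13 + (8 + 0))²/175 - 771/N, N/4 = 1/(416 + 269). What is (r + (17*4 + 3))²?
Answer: 174135023016529/10000 ≈ 1.7414e+10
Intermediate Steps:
N = 4/685 (N = 4/(416 + 269) = 4/685 ≈ 0.0058394)
r = -13203123/100 (r = (13 + (8 + 0))²/175 - 771/4/685 = (13 + 8)²*(1/175) - 771*685/4 = 21²*(1/175) - 528135/4 = 441*(1/175) - 528135/4 = 63/25 - 528135/4 = -13203123/100 ≈ -1.3203e+5)
(r + (17*4 + 3))² = (-13203123/100 + (17*4 + 3))² = (-13203123/100 + (68 + 3))² = (-13203123/100 + 71)² = (-13196023/100)² = 174135023016529/10000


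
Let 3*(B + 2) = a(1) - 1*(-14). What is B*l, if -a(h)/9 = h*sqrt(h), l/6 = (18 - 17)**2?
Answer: -2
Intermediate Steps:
l = 6 (l = 6*(18 - 17)**2 = 6*1**2 = 6*1 = 6)
a(h) = -9*h**(3/2) (a(h) = -9*h*sqrt(h) = -9*h**(3/2))
B = -1/3 (B = -2 + (-9*1**(3/2) - 1*(-14))/3 = -2 + (-9*1 + 14)/3 = -2 + (-9 + 14)/3 = -2 + (1/3)*5 = -2 + 5/3 = -1/3 ≈ -0.33333)
B*l = -1/3*6 = -2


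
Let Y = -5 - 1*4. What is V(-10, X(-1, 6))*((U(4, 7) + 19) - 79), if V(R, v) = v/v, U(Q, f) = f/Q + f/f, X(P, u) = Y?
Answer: -229/4 ≈ -57.250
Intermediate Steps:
Y = -9 (Y = -5 - 4 = -9)
X(P, u) = -9
U(Q, f) = 1 + f/Q (U(Q, f) = f/Q + 1 = 1 + f/Q)
V(R, v) = 1
V(-10, X(-1, 6))*((U(4, 7) + 19) - 79) = 1*(((4 + 7)/4 + 19) - 79) = 1*(((¼)*11 + 19) - 79) = 1*((11/4 + 19) - 79) = 1*(87/4 - 79) = 1*(-229/4) = -229/4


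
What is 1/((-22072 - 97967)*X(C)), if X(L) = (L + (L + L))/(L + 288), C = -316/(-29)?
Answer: -2167/28449243 ≈ -7.6171e-5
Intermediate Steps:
C = 316/29 (C = -316*(-1/29) = 316/29 ≈ 10.897)
X(L) = 3*L/(288 + L) (X(L) = (L + 2*L)/(288 + L) = (3*L)/(288 + L) = 3*L/(288 + L))
1/((-22072 - 97967)*X(C)) = 1/((-22072 - 97967)*((3*(316/29)/(288 + 316/29)))) = 1/((-120039)*((3*(316/29)/(8668/29)))) = -1/(120039*(3*(316/29)*(29/8668))) = -1/(120039*237/2167) = -1/120039*2167/237 = -2167/28449243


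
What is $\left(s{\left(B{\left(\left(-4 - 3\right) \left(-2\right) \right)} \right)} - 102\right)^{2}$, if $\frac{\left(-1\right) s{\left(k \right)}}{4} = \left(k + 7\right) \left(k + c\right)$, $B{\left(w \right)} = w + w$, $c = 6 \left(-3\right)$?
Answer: $2256004$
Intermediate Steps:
$c = -18$
$B{\left(w \right)} = 2 w$
$s{\left(k \right)} = - 4 \left(-18 + k\right) \left(7 + k\right)$ ($s{\left(k \right)} = - 4 \left(k + 7\right) \left(k - 18\right) = - 4 \left(7 + k\right) \left(-18 + k\right) = - 4 \left(-18 + k\right) \left(7 + k\right)$)
$\left(s{\left(B{\left(\left(-4 - 3\right) \left(-2\right) \right)} \right)} - 102\right)^{2} = \left(\left(504 - 4 \left(2 \left(-4 - 3\right) \left(-2\right)\right)^{2} + 44 \cdot 2 \left(-4 - 3\right) \left(-2\right)\right) - 102\right)^{2} = \left(\left(504 - 4 \left(2 \left(\left(-7\right) \left(-2\right)\right)\right)^{2} + 44 \cdot 2 \left(\left(-7\right) \left(-2\right)\right)\right) - 102\right)^{2} = \left(\left(504 - 4 \left(2 \cdot 14\right)^{2} + 44 \cdot 2 \cdot 14\right) - 102\right)^{2} = \left(\left(504 - 4 \cdot 28^{2} + 44 \cdot 28\right) - 102\right)^{2} = \left(\left(504 - 3136 + 1232\right) - 102\right)^{2} = \left(-1400 - 102\right)^{2} = \left(-1502\right)^{2} = 2256004$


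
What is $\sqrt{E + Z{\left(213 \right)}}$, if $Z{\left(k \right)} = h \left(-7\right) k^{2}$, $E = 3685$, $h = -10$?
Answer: $\sqrt{3179515} \approx 1783.1$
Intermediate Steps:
$Z{\left(k \right)} = 70 k^{2}$ ($Z{\left(k \right)} = \left(-10\right) \left(-7\right) k^{2} = 70 k^{2}$)
$\sqrt{E + Z{\left(213 \right)}} = \sqrt{3685 + 70 \cdot 213^{2}} = \sqrt{3685 + 70 \cdot 45369} = \sqrt{3685 + 3175830} = \sqrt{3179515}$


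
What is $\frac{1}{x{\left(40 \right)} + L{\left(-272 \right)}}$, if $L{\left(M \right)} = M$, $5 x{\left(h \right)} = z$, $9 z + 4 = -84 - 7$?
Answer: $- \frac{9}{2467} \approx -0.0036482$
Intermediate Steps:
$z = - \frac{95}{9}$ ($z = - \frac{4}{9} + \frac{-84 - 7}{9} = - \frac{4}{9} + \frac{1}{9} \left(-91\right) = - \frac{4}{9} - \frac{91}{9} = - \frac{95}{9} \approx -10.556$)
$x{\left(h \right)} = - \frac{19}{9}$ ($x{\left(h \right)} = \frac{1}{5} \left(- \frac{95}{9}\right) = - \frac{19}{9}$)
$\frac{1}{x{\left(40 \right)} + L{\left(-272 \right)}} = \frac{1}{- \frac{19}{9} - 272} = \frac{1}{- \frac{2467}{9}} = - \frac{9}{2467}$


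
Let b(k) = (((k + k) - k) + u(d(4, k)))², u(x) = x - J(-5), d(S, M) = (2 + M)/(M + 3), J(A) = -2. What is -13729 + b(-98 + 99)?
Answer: -219439/16 ≈ -13715.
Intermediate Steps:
d(S, M) = (2 + M)/(3 + M)
u(x) = 2 + x (u(x) = x - 1*(-2) = x + 2 = 2 + x)
b(k) = (2 + k + (2 + k)/(3 + k))² (b(k) = (((k + k) - k) + (2 + (2 + k)/(3 + k)))² = ((2*k - k) + (2 + (2 + k)/(3 + k)))² = (k + (2 + (2 + k)/(3 + k)))² = (2 + k + (2 + k)/(3 + k))²)
-13729 + b(-98 + 99) = -13729 + (8 + (-98 + 99)² + 6*(-98 + 99))²/(3 + (-98 + 99))² = -13729 + (8 + 1² + 6*1)²/(3 + 1)² = -13729 + (8 + 1 + 6)²/4² = -13729 + (1/16)*15² = -13729 + (1/16)*225 = -13729 + 225/16 = -219439/16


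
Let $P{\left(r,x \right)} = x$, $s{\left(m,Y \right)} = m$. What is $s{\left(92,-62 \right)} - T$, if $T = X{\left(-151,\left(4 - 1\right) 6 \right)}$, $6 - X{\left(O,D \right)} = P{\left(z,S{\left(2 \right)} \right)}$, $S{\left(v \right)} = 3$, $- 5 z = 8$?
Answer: $89$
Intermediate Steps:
$z = - \frac{8}{5}$ ($z = \left(- \frac{1}{5}\right) 8 = - \frac{8}{5} \approx -1.6$)
$X{\left(O,D \right)} = 3$ ($X{\left(O,D \right)} = 6 - 3 = 3$)
$T = 3$
$s{\left(92,-62 \right)} - T = 92 - 3 = 89$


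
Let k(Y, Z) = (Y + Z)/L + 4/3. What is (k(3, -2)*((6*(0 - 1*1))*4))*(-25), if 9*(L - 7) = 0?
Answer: 6200/7 ≈ 885.71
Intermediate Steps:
L = 7 (L = 7 + (⅑)*0 = 7 + 0 = 7)
k(Y, Z) = 4/3 + Y/7 + Z/7 (k(Y, Z) = (Y + Z)/7 + 4/3 = (Y + Z)*(⅐) + 4*(⅓) = (Y/7 + Z/7) + 4/3 = 4/3 + Y/7 + Z/7)
(k(3, -2)*((6*(0 - 1*1))*4))*(-25) = ((4/3 + (⅐)*3 + (⅐)*(-2))*((6*(0 - 1*1))*4))*(-25) = ((4/3 + 3/7 - 2/7)*((6*(0 - 1))*4))*(-25) = (31*((6*(-1))*4)/21)*(-25) = (31*(-6*4)/21)*(-25) = ((31/21)*(-24))*(-25) = -248/7*(-25) = 6200/7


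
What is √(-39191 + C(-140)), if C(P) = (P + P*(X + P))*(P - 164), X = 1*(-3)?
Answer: I*√6082711 ≈ 2466.3*I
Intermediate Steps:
X = -3
C(P) = (-164 + P)*(P + P*(-3 + P)) (C(P) = (P + P*(-3 + P))*(P - 164) = (P + P*(-3 + P))*(-164 + P) = (-164 + P)*(P + P*(-3 + P)))
√(-39191 + C(-140)) = √(-39191 - 140*(328 + (-140)² - 166*(-140))) = √(-39191 - 140*(328 + 19600 + 23240)) = √(-39191 - 140*43168) = √(-39191 - 6043520) = √(-6082711) = I*√6082711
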